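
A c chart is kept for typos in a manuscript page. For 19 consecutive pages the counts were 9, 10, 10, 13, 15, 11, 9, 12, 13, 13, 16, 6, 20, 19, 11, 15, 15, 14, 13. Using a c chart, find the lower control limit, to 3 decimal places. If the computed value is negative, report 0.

2.091

c̄ = (9 + 10 + 10 + 13 + 15 + 11 + 9 + 12 + 13 + 13 + 16 + 6 + 20 + 19 + 11 + 15 + 15 + 14 + 13) / 19 = 244 / 19 = 12.8421
LCL = c̄ − 3√c̄ = 12.8421 − 3 × 3.5836 = 2.0913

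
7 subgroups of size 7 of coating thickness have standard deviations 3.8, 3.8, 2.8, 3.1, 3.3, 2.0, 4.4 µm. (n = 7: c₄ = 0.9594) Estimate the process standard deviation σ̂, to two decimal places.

3.45

s̄ = (3.8 + 3.8 + 2.8 + 3.1 + 3.3 + 2.0 + 4.4) / 7 = 3.3143
σ̂ = s̄ / c₄ = 3.3143 / 0.9594 = 3.4545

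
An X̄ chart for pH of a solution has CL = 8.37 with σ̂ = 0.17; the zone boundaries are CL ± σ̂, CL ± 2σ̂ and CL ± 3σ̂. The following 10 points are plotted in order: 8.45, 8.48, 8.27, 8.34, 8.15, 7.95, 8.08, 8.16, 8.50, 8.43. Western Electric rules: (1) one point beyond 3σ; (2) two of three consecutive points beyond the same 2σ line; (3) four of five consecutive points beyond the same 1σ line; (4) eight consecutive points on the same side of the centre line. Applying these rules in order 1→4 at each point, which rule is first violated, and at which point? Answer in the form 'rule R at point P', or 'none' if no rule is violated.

Zone of each point (C = within 1σ̂, B = 1σ̂–2σ̂, A = 2σ̂–3σ̂, * = beyond 3σ̂; sign = side of CL): 1:+C, 2:+C, 3:-C, 4:-C, 5:-B, 6:-A, 7:-B, 8:-B, 9:+C, 10:+C
Rule 3 (four of five consecutive points beyond the same 1σ limit) is satisfied at point 8.

rule 3 at point 8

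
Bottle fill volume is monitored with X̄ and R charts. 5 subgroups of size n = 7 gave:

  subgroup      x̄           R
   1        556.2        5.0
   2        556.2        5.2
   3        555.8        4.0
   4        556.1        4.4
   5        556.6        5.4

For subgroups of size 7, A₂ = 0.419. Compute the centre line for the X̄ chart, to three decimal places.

556.180

X̄̄ = (556.2 + 556.2 + 555.8 + 556.1 + 556.6) / 5 = 2780.9000 / 5 = 556.1800
CL = X̄̄ = 556.1800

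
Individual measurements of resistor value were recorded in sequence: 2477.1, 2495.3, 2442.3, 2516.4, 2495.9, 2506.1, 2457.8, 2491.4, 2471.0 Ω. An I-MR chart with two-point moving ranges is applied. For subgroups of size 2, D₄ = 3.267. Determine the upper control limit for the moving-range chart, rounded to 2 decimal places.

Moving ranges: 18.2, 53.0, 74.1, 20.5, 10.2, 48.3, 33.6, 20.4; M̄R̄ = 278.3000 / 8 = 34.7875
UCL_MR = D₄·M̄R̄ = 3.267 × 34.7875 = 113.6508

113.65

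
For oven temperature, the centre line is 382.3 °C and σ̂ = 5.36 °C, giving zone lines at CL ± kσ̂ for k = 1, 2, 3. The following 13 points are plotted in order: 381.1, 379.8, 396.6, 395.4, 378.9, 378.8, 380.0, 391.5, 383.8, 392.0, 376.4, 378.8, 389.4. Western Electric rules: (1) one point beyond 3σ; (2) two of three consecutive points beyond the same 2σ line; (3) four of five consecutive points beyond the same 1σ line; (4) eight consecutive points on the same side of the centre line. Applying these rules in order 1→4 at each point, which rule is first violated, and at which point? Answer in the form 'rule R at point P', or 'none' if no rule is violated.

rule 2 at point 4

Zone of each point (C = within 1σ̂, B = 1σ̂–2σ̂, A = 2σ̂–3σ̂, * = beyond 3σ̂; sign = side of CL): 1:-C, 2:-C, 3:+A, 4:+A, 5:-C, 6:-C, 7:-C, 8:+B, 9:+C, 10:+B, 11:-B, 12:-C, 13:+B
Rule 2 (two of three consecutive points beyond the same 2σ limit) is satisfied at point 4.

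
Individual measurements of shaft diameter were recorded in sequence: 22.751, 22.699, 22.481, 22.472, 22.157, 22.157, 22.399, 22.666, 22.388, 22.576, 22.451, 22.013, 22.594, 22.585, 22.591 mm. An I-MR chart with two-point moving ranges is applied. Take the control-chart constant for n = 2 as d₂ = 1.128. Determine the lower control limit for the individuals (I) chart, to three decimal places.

X̄ = (22.751 + 22.699 + 22.481 + 22.472 + 22.157 + 22.157 + 22.399 + 22.666 + 22.388 + 22.576 + 22.451 + 22.013 + 22.594 + 22.585 + 22.591) / 15 = 22.4653
Moving ranges: 0.052, 0.218, 0.009, 0.315, 0.000, 0.242, 0.267, 0.278, 0.188, 0.125, 0.438, 0.581, 0.009, 0.006; M̄R̄ = 2.7280 / 14 = 0.1949
LCL = X̄ − 3·M̄R̄/d₂ = 22.4653 − 3 × 0.1949 / 1.128 = 21.9471

21.947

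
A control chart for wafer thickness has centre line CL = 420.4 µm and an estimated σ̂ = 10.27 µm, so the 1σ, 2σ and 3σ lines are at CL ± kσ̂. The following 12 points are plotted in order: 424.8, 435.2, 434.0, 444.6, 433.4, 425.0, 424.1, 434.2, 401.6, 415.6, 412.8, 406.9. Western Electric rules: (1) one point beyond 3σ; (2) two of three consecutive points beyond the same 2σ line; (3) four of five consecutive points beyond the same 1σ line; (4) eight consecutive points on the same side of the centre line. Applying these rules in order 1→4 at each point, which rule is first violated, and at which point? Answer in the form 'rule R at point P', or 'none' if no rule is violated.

rule 3 at point 5

Zone of each point (C = within 1σ̂, B = 1σ̂–2σ̂, A = 2σ̂–3σ̂, * = beyond 3σ̂; sign = side of CL): 1:+C, 2:+B, 3:+B, 4:+A, 5:+B, 6:+C, 7:+C, 8:+B, 9:-B, 10:-C, 11:-C, 12:-B
Rule 3 (four of five consecutive points beyond the same 1σ limit) is satisfied at point 5.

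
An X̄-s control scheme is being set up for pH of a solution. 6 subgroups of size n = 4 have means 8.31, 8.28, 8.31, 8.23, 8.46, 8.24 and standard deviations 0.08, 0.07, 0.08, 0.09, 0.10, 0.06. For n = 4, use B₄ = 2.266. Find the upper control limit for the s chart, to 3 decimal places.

0.181

s̄ = (0.08 + 0.07 + 0.08 + 0.09 + 0.10 + 0.06) / 6 = 0.0800
UCL_s = B₄·s̄ = 2.266 × 0.0800 = 0.1813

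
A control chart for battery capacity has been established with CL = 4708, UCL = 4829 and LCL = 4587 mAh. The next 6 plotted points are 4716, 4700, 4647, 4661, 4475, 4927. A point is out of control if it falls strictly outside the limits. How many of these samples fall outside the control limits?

2

Compare each point to [4587, 4829]: sample 5 = 4475 < LCL; sample 6 = 4927 > UCL.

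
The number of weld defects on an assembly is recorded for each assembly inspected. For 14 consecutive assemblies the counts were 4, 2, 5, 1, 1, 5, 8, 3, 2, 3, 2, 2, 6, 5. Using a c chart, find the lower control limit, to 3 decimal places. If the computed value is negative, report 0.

c̄ = (4 + 2 + 5 + 1 + 1 + 5 + 8 + 3 + 2 + 3 + 2 + 2 + 6 + 5) / 14 = 49 / 14 = 3.5000
LCL = c̄ − 3√c̄ = 3.5000 − 3 × 1.8708 = -2.1125 → 0 (cannot be negative)

0.000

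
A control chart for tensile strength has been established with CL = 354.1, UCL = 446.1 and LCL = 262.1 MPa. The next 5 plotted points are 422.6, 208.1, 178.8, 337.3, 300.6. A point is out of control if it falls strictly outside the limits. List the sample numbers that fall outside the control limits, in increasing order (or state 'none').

2, 3

Compare each point to [262.1, 446.1]: sample 2 = 208.1 < LCL; sample 3 = 178.8 < LCL.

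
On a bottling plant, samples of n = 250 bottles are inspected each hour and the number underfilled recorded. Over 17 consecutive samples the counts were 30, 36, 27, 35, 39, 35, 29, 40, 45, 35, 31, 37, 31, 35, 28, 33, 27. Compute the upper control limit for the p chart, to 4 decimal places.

p̄ = Σdᵢ / (k·n) = 573 / (17 × 250) = 0.13482
UCL = p̄ + 3·√(p̄(1−p̄)/n) = 0.13482 + 3 × √(0.13482×0.86518/250) = 0.13482 + 3 × 0.02160 = 0.19963

0.1996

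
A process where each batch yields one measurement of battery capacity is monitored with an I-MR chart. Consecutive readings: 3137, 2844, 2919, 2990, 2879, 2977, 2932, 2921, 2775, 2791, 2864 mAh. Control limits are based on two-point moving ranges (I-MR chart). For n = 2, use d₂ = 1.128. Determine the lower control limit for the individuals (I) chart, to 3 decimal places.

X̄ = (3137 + 2844 + 2919 + 2990 + 2879 + 2977 + 2932 + 2921 + 2775 + 2791 + 2864) / 11 = 2911.7273
Moving ranges: 293, 75, 71, 111, 98, 45, 11, 146, 16, 73; M̄R̄ = 939.0000 / 10 = 93.9000
LCL = X̄ − 3·M̄R̄/d₂ = 2911.7273 − 3 × 93.9000 / 1.128 = 2661.9932

2661.993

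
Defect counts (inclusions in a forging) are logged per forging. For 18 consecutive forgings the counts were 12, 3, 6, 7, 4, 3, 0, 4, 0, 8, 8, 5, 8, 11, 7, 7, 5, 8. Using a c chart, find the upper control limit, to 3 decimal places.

13.169

c̄ = (12 + 3 + 6 + 7 + 4 + 3 + 0 + 4 + 0 + 8 + 8 + 5 + 8 + 11 + 7 + 7 + 5 + 8) / 18 = 106 / 18 = 5.8889
UCL = c̄ + 3√c̄ = 5.8889 + 3 × √5.8889 = 5.8889 + 3 × 2.4267 = 13.1690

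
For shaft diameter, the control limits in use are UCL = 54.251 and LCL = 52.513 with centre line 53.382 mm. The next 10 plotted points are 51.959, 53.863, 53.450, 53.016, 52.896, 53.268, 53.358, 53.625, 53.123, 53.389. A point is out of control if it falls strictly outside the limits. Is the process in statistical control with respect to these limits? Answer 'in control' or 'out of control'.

Compare each point to [52.513, 54.251]: sample 1 = 51.959 < LCL.

out of control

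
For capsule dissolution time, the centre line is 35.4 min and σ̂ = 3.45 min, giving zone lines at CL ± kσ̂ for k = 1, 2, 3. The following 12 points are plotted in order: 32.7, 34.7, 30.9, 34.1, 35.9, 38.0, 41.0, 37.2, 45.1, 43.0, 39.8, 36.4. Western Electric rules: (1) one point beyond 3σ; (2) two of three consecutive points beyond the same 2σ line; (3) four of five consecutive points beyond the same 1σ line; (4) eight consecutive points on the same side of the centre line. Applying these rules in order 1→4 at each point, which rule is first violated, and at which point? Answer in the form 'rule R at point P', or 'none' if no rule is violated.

Zone of each point (C = within 1σ̂, B = 1σ̂–2σ̂, A = 2σ̂–3σ̂, * = beyond 3σ̂; sign = side of CL): 1:-C, 2:-C, 3:-B, 4:-C, 5:+C, 6:+C, 7:+B, 8:+C, 9:+A, 10:+A, 11:+B, 12:+C
Rule 2 (two of three consecutive points beyond the same 2σ limit) is satisfied at point 10.

rule 2 at point 10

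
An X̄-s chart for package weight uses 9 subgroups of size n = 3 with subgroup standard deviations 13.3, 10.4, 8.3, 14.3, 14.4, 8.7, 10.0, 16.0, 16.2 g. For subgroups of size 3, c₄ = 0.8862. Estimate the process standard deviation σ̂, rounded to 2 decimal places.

13.99

s̄ = (13.3 + 10.4 + 8.3 + 14.3 + 14.4 + 8.7 + 10.0 + 16.0 + 16.2) / 9 = 12.4000
σ̂ = s̄ / c₄ = 12.4000 / 0.8862 = 13.9923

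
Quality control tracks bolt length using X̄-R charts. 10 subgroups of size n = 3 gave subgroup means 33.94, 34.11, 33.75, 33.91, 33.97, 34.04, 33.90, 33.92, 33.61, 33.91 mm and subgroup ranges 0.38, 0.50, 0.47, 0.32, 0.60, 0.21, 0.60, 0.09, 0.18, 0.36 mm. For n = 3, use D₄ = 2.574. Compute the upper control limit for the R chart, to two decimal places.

0.95

R̄ = (0.38 + 0.50 + 0.47 + 0.32 + 0.60 + 0.21 + 0.60 + 0.09 + 0.18 + 0.36) / 10 = 3.7100 / 10 = 0.3710
UCL_R = D₄·R̄ = 2.574 × 0.3710 = 0.9550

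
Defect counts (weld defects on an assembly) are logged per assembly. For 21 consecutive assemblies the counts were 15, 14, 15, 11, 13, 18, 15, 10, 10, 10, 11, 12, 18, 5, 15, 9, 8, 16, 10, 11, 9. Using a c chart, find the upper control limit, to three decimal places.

c̄ = (15 + 14 + 15 + 11 + 13 + 18 + 15 + 10 + 10 + 10 + 11 + 12 + 18 + 5 + 15 + 9 + 8 + 16 + 10 + 11 + 9) / 21 = 255 / 21 = 12.1429
UCL = c̄ + 3√c̄ = 12.1429 + 3 × √12.1429 = 12.1429 + 3 × 3.4847 = 22.5968

22.597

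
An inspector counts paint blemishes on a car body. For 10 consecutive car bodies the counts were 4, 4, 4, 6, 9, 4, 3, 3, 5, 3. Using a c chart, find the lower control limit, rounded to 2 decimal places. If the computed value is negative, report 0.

0.00

c̄ = (4 + 4 + 4 + 6 + 9 + 4 + 3 + 3 + 5 + 3) / 10 = 45 / 10 = 4.5000
LCL = c̄ − 3√c̄ = 4.5000 − 3 × 2.1213 = -1.8640 → 0 (cannot be negative)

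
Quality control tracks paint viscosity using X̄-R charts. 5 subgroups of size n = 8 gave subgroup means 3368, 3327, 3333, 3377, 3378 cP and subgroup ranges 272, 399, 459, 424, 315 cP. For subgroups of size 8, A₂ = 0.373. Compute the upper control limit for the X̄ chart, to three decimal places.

X̄̄ = (3368 + 3327 + 3333 + 3377 + 3378) / 5 = 16783.0000 / 5 = 3356.6000
R̄ = (272 + 399 + 459 + 424 + 315) / 5 = 1869.0000 / 5 = 373.8000
UCL = X̄̄ + A₂·R̄ = 3356.6000 + 0.373 × 373.8000 = 3496.0274

3496.027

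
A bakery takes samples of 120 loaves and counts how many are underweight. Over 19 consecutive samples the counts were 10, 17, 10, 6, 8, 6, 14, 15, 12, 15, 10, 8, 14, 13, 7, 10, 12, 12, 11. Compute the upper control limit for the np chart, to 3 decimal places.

p̄ = Σdᵢ / (k·n) = 210 / (19 × 120) = 0.09211
UCL = np̄ + 3·√(np̄(1−p̄)) = 11.0526 + 3 × √(11.0526×0.90789) = 11.0526 + 3 × 3.1677 = 20.5559

20.556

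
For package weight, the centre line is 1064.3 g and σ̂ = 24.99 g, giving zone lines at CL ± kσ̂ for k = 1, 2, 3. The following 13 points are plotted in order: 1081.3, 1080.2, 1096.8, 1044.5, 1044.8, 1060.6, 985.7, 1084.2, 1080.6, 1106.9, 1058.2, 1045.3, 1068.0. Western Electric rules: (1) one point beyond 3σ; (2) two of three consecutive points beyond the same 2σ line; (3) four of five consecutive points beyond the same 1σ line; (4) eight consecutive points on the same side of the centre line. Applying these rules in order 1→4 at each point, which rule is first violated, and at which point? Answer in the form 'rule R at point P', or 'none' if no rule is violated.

Zone of each point (C = within 1σ̂, B = 1σ̂–2σ̂, A = 2σ̂–3σ̂, * = beyond 3σ̂; sign = side of CL): 1:+C, 2:+C, 3:+B, 4:-C, 5:-C, 6:-C, 7:-*, 8:+C, 9:+C, 10:+B, 11:-C, 12:-C, 13:+C
Rule 1 (one point beyond the 3σ limits) is satisfied at point 7.

rule 1 at point 7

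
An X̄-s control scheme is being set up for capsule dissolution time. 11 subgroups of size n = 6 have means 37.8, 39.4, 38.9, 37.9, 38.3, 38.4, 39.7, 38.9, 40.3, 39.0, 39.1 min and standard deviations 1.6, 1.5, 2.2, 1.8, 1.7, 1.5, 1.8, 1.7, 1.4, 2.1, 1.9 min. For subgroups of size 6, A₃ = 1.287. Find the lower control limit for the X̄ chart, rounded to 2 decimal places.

X̄̄ = (37.8 + 39.4 + 38.9 + 37.9 + 38.3 + 38.4 + 39.7 + 38.9 + 40.3 + 39.0 + 39.1) / 11 = 38.8818
s̄ = (1.6 + 1.5 + 2.2 + 1.8 + 1.7 + 1.5 + 1.8 + 1.7 + 1.4 + 2.1 + 1.9) / 11 = 1.7455
LCL = X̄̄ − A₃·s̄ = 38.8818 − 1.287 × 1.7455 = 36.6354

36.64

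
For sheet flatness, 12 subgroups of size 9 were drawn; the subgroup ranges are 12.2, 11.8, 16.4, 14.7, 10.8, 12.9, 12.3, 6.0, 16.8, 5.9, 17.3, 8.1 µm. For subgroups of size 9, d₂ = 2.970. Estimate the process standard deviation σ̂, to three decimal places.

4.074

R̄ = (12.2 + 11.8 + 16.4 + 14.7 + 10.8 + 12.9 + 12.3 + 6.0 + 16.8 + 5.9 + 17.3 + 8.1) / 12 = 12.1000
σ̂ = R̄ / d₂ = 12.1000 / 2.970 = 4.0741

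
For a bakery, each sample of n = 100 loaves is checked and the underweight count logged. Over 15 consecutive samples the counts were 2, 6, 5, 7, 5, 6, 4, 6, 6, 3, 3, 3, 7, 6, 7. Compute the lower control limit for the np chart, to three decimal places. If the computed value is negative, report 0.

0.000

p̄ = Σdᵢ / (k·n) = 76 / (15 × 100) = 0.05067
LCL = np̄ − 3·√(np̄(1−p̄)) = 5.0667 − 3 × 2.1932 = -1.5128 → 0 (negative, so LCL = 0)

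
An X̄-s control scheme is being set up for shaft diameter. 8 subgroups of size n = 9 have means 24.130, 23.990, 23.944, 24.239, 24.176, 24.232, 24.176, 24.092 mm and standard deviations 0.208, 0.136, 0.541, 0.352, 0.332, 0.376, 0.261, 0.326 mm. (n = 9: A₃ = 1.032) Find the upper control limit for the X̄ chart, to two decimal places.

24.45

X̄̄ = (24.130 + 23.990 + 23.944 + 24.239 + 24.176 + 24.232 + 24.176 + 24.092) / 8 = 24.1224
s̄ = (0.208 + 0.136 + 0.541 + 0.352 + 0.332 + 0.376 + 0.261 + 0.326) / 8 = 0.3165
UCL = X̄̄ + A₃·s̄ = 24.1224 + 1.032 × 0.3165 = 24.4490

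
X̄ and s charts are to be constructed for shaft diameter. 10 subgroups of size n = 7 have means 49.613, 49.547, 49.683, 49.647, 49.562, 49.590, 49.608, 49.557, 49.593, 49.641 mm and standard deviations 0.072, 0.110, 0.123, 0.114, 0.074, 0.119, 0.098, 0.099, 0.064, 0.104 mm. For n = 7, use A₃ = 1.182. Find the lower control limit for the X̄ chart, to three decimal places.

49.489

X̄̄ = (49.613 + 49.547 + 49.683 + 49.647 + 49.562 + 49.590 + 49.608 + 49.557 + 49.593 + 49.641) / 10 = 49.6041
s̄ = (0.072 + 0.110 + 0.123 + 0.114 + 0.074 + 0.119 + 0.098 + 0.099 + 0.064 + 0.104) / 10 = 0.0977
LCL = X̄̄ − A₃·s̄ = 49.6041 − 1.182 × 0.0977 = 49.4886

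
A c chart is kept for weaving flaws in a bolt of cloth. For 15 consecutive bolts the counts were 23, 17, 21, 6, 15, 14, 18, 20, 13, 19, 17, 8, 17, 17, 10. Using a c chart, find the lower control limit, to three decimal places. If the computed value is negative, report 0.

3.792

c̄ = (23 + 17 + 21 + 6 + 15 + 14 + 18 + 20 + 13 + 19 + 17 + 8 + 17 + 17 + 10) / 15 = 235 / 15 = 15.6667
LCL = c̄ − 3√c̄ = 15.6667 − 3 × 3.9581 = 3.7923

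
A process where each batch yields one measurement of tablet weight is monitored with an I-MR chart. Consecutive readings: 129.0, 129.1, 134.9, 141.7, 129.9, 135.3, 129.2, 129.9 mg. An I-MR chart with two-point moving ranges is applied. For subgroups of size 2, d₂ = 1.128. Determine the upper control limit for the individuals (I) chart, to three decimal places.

146.319

X̄ = (129.0 + 129.1 + 134.9 + 141.7 + 129.9 + 135.3 + 129.2 + 129.9) / 8 = 132.3750
Moving ranges: 0.1, 5.8, 6.8, 11.8, 5.4, 6.1, 0.7; M̄R̄ = 36.7000 / 7 = 5.2429
UCL = X̄ + 3·M̄R̄/d₂ = 132.3750 + 3 × 5.2429 / 1.128 = 146.3188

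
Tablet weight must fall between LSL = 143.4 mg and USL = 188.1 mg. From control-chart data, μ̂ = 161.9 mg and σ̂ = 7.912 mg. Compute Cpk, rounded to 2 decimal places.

Cpu = (USL − μ̂) / (3σ̂) = (188.1 − 161.9) / (3 × 7.912) = 1.1038; Cpl = (μ̂ − LSL) / (3σ̂) = (161.9 − 143.4) / (3 × 7.912) = 0.7794; Cpk = min(Cpu, Cpl) = 0.7794

0.78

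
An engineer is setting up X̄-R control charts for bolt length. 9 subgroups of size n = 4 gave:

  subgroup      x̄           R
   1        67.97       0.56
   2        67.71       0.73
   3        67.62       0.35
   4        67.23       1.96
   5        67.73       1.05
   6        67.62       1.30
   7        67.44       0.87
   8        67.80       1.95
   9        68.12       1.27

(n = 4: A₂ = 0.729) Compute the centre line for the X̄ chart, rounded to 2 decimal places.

X̄̄ = (67.97 + 67.71 + 67.62 + 67.23 + 67.73 + 67.62 + 67.44 + 67.80 + 68.12) / 9 = 609.2400 / 9 = 67.6933
CL = X̄̄ = 67.6933

67.69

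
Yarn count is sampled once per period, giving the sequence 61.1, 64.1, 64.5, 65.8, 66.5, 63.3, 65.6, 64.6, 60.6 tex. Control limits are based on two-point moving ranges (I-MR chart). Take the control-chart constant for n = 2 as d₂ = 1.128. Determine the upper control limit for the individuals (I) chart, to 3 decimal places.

69.297

X̄ = (61.1 + 64.1 + 64.5 + 65.8 + 66.5 + 63.3 + 65.6 + 64.6 + 60.6) / 9 = 64.0111
Moving ranges: 3.0, 0.4, 1.3, 0.7, 3.2, 2.3, 1.0, 4.0; M̄R̄ = 15.9000 / 8 = 1.9875
UCL = X̄ + 3·M̄R̄/d₂ = 64.0111 + 3 × 1.9875 / 1.128 = 69.2970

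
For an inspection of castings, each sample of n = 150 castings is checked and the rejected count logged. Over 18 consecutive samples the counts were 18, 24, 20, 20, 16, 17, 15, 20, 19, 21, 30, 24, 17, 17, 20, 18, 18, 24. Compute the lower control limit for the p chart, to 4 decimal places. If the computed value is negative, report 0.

p̄ = Σdᵢ / (k·n) = 358 / (18 × 150) = 0.13259
LCL = p̄ − 3·√(p̄(1−p̄)/n) = 0.13259 − 3 × 0.02769 = 0.04952

0.0495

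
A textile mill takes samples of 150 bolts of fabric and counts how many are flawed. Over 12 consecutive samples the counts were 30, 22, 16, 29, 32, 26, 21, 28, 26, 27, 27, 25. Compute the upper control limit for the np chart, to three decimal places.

39.605

p̄ = Σdᵢ / (k·n) = 309 / (12 × 150) = 0.17167
UCL = np̄ + 3·√(np̄(1−p̄)) = 25.7500 + 3 × √(25.7500×0.82833) = 25.7500 + 3 × 4.6184 = 39.6052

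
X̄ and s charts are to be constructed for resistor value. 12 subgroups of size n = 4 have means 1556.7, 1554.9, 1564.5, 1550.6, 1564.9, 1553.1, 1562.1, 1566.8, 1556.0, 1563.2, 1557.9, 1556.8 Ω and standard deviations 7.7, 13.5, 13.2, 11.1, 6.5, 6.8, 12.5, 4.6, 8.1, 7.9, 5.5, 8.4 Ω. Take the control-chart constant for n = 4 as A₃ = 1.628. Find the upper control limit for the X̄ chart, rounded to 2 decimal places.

X̄̄ = (1556.7 + 1554.9 + 1564.5 + 1550.6 + 1564.9 + 1553.1 + 1562.1 + 1566.8 + 1556.0 + 1563.2 + 1557.9 + 1556.8) / 12 = 1558.9583
s̄ = (7.7 + 13.5 + 13.2 + 11.1 + 6.5 + 6.8 + 12.5 + 4.6 + 8.1 + 7.9 + 5.5 + 8.4) / 12 = 8.8167
UCL = X̄̄ + A₃·s̄ = 1558.9583 + 1.628 × 8.8167 = 1573.3119

1573.31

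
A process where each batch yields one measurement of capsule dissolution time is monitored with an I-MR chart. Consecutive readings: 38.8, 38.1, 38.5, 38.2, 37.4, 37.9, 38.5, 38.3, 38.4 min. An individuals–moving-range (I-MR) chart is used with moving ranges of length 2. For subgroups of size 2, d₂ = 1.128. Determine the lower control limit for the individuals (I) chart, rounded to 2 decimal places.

X̄ = (38.8 + 38.1 + 38.5 + 38.2 + 37.4 + 37.9 + 38.5 + 38.3 + 38.4) / 9 = 38.2333
Moving ranges: 0.7, 0.4, 0.3, 0.8, 0.5, 0.6, 0.2, 0.1; M̄R̄ = 3.6000 / 8 = 0.4500
LCL = X̄ − 3·M̄R̄/d₂ = 38.2333 − 3 × 0.4500 / 1.128 = 37.0365

37.04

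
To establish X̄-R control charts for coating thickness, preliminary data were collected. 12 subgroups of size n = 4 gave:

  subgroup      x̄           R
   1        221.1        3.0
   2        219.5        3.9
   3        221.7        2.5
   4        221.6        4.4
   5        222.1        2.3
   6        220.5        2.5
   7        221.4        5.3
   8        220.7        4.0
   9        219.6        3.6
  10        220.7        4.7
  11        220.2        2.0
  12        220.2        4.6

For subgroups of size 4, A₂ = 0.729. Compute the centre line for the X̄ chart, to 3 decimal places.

X̄̄ = (221.1 + 219.5 + 221.7 + 221.6 + 222.1 + 220.5 + 221.4 + 220.7 + 219.6 + 220.7 + 220.2 + 220.2) / 12 = 2649.3000 / 12 = 220.7750
CL = X̄̄ = 220.7750

220.775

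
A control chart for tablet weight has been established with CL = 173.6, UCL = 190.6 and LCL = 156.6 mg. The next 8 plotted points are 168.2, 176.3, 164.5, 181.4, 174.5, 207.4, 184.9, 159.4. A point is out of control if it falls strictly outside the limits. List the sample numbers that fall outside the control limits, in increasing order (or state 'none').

Compare each point to [156.6, 190.6]: sample 6 = 207.4 > UCL.

6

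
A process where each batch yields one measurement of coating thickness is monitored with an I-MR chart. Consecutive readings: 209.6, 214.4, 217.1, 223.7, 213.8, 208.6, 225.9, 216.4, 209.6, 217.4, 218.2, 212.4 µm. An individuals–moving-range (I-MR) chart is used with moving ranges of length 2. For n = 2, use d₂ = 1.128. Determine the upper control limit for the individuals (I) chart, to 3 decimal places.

234.257

X̄ = (209.6 + 214.4 + 217.1 + 223.7 + 213.8 + 208.6 + 225.9 + 216.4 + 209.6 + 217.4 + 218.2 + 212.4) / 12 = 215.5917
Moving ranges: 4.8, 2.7, 6.6, 9.9, 5.2, 17.3, 9.5, 6.8, 7.8, 0.8, 5.8; M̄R̄ = 77.2000 / 11 = 7.0182
UCL = X̄ + 3·M̄R̄/d₂ = 215.5917 + 3 × 7.0182 / 1.128 = 234.2570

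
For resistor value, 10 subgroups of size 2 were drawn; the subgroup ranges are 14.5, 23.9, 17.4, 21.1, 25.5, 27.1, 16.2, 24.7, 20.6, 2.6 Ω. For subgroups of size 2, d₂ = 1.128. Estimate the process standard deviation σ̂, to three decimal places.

17.163

R̄ = (14.5 + 23.9 + 17.4 + 21.1 + 25.5 + 27.1 + 16.2 + 24.7 + 20.6 + 2.6) / 10 = 19.3600
σ̂ = R̄ / d₂ = 19.3600 / 1.128 = 17.1631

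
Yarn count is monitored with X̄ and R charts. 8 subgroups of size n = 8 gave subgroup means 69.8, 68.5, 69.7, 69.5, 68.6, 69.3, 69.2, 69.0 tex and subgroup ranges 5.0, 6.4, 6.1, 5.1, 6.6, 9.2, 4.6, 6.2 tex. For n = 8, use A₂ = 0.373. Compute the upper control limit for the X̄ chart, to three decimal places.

X̄̄ = (69.8 + 68.5 + 69.7 + 69.5 + 68.6 + 69.3 + 69.2 + 69.0) / 8 = 553.6000 / 8 = 69.2000
R̄ = (5.0 + 6.4 + 6.1 + 5.1 + 6.6 + 9.2 + 4.6 + 6.2) / 8 = 49.2000 / 8 = 6.1500
UCL = X̄̄ + A₂·R̄ = 69.2000 + 0.373 × 6.1500 = 71.4939

71.494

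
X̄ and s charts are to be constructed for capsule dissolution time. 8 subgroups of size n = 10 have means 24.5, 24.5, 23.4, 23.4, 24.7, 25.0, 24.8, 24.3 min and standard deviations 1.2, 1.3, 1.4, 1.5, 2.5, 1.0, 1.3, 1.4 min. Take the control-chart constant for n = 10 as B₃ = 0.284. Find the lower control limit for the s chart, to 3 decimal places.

s̄ = (1.2 + 1.3 + 1.4 + 1.5 + 2.5 + 1.0 + 1.3 + 1.4) / 8 = 1.4500
LCL_s = B₃·s̄ = 0.284 × 1.4500 = 0.4118

0.412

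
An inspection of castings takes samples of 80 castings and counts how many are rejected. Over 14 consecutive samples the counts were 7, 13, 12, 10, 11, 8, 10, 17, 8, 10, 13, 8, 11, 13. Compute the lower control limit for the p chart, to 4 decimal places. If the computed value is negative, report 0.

p̄ = Σdᵢ / (k·n) = 151 / (14 × 80) = 0.13482
LCL = p̄ − 3·√(p̄(1−p̄)/n) = 0.13482 − 3 × 0.03818 = 0.02027

0.0203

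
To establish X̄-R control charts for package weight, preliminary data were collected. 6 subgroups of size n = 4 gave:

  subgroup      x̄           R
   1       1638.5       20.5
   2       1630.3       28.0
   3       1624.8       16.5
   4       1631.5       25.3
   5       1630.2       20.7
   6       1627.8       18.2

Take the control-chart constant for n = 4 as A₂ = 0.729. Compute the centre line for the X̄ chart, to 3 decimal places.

1630.517

X̄̄ = (1638.5 + 1630.3 + 1624.8 + 1631.5 + 1630.2 + 1627.8) / 6 = 9783.1000 / 6 = 1630.5167
CL = X̄̄ = 1630.5167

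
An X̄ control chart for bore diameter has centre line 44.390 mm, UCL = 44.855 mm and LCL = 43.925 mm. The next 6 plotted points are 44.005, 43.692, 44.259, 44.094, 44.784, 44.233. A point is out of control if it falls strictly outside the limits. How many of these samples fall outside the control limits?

1

Compare each point to [43.925, 44.855]: sample 2 = 43.692 < LCL.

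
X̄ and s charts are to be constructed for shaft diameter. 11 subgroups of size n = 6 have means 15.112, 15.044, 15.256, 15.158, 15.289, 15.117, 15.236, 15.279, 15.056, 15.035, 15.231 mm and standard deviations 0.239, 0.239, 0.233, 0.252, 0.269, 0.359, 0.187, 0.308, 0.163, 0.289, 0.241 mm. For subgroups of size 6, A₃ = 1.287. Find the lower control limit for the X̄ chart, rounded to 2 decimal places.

14.84

X̄̄ = (15.112 + 15.044 + 15.256 + 15.158 + 15.289 + 15.117 + 15.236 + 15.279 + 15.056 + 15.035 + 15.231) / 11 = 15.1648
s̄ = (0.239 + 0.239 + 0.233 + 0.252 + 0.269 + 0.359 + 0.187 + 0.308 + 0.163 + 0.289 + 0.241) / 11 = 0.2526
LCL = X̄̄ − A₃·s̄ = 15.1648 − 1.287 × 0.2526 = 14.8397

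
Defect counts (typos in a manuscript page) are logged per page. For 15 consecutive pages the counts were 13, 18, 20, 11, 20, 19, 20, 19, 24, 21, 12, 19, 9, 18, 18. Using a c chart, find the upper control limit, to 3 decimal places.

29.914

c̄ = (13 + 18 + 20 + 11 + 20 + 19 + 20 + 19 + 24 + 21 + 12 + 19 + 9 + 18 + 18) / 15 = 261 / 15 = 17.4000
UCL = c̄ + 3√c̄ = 17.4000 + 3 × √17.4000 = 17.4000 + 3 × 4.1713 = 29.9140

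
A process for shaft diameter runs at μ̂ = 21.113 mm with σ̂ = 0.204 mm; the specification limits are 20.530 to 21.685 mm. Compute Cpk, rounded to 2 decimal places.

Cpu = (USL − μ̂) / (3σ̂) = (21.685 − 21.113) / (3 × 0.204) = 0.9346; Cpl = (μ̂ − LSL) / (3σ̂) = (21.113 − 20.530) / (3 × 0.204) = 0.9526; Cpk = min(Cpu, Cpl) = 0.9346

0.93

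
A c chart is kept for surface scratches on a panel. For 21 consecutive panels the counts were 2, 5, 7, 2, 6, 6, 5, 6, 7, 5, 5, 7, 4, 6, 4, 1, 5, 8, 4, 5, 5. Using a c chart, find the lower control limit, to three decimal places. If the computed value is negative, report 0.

c̄ = (2 + 5 + 7 + 2 + 6 + 6 + 5 + 6 + 7 + 5 + 5 + 7 + 4 + 6 + 4 + 1 + 5 + 8 + 4 + 5 + 5) / 21 = 105 / 21 = 5.0000
LCL = c̄ − 3√c̄ = 5.0000 − 3 × 2.2361 = -1.7082 → 0 (cannot be negative)

0.000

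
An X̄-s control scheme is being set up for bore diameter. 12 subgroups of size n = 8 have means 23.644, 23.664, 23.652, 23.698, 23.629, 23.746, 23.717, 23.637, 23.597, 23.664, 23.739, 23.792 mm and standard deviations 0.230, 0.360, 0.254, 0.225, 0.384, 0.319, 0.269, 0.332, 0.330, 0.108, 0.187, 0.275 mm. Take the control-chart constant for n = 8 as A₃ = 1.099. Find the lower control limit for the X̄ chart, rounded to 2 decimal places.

23.38

X̄̄ = (23.644 + 23.664 + 23.652 + 23.698 + 23.629 + 23.746 + 23.717 + 23.637 + 23.597 + 23.664 + 23.739 + 23.792) / 12 = 23.6816
s̄ = (0.230 + 0.360 + 0.254 + 0.225 + 0.384 + 0.319 + 0.269 + 0.332 + 0.330 + 0.108 + 0.187 + 0.275) / 12 = 0.2727
LCL = X̄̄ − A₃·s̄ = 23.6816 − 1.099 × 0.2727 = 23.3818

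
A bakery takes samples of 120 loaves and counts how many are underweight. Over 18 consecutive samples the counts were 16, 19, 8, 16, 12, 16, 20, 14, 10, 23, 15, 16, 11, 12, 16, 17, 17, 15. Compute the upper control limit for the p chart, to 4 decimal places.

p̄ = Σdᵢ / (k·n) = 273 / (18 × 120) = 0.12639
UCL = p̄ + 3·√(p̄(1−p̄)/n) = 0.12639 + 3 × √(0.12639×0.87361/120) = 0.12639 + 3 × 0.03033 = 0.21739

0.2174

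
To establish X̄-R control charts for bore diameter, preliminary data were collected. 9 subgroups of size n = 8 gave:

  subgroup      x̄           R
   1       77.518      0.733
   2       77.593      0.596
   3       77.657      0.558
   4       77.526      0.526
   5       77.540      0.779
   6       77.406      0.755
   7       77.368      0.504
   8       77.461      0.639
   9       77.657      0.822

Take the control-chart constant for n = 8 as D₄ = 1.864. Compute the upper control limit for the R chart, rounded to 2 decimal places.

1.22

R̄ = (0.733 + 0.596 + 0.558 + 0.526 + 0.779 + 0.755 + 0.504 + 0.639 + 0.822) / 9 = 5.9120 / 9 = 0.6569
UCL_R = D₄·R̄ = 1.864 × 0.6569 = 1.2244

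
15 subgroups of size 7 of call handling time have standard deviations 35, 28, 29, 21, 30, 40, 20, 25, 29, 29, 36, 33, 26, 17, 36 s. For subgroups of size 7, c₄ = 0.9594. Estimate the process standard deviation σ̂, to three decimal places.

30.158

s̄ = (35 + 28 + 29 + 21 + 30 + 40 + 20 + 25 + 29 + 29 + 36 + 33 + 26 + 17 + 36) / 15 = 28.9333
σ̂ = s̄ / c₄ = 28.9333 / 0.9594 = 30.1577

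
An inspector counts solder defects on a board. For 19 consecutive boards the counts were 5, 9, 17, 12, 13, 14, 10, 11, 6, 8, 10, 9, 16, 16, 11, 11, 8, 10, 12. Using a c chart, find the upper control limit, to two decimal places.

c̄ = (5 + 9 + 17 + 12 + 13 + 14 + 10 + 11 + 6 + 8 + 10 + 9 + 16 + 16 + 11 + 11 + 8 + 10 + 12) / 19 = 208 / 19 = 10.9474
UCL = c̄ + 3√c̄ = 10.9474 + 3 × √10.9474 = 10.9474 + 3 × 3.3087 = 20.8734

20.87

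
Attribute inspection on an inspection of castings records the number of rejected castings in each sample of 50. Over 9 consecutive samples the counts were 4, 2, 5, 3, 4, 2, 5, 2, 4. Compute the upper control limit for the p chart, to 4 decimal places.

p̄ = Σdᵢ / (k·n) = 31 / (9 × 50) = 0.06889
UCL = p̄ + 3·√(p̄(1−p̄)/n) = 0.06889 + 3 × √(0.06889×0.93111/50) = 0.06889 + 3 × 0.03582 = 0.17634

0.1763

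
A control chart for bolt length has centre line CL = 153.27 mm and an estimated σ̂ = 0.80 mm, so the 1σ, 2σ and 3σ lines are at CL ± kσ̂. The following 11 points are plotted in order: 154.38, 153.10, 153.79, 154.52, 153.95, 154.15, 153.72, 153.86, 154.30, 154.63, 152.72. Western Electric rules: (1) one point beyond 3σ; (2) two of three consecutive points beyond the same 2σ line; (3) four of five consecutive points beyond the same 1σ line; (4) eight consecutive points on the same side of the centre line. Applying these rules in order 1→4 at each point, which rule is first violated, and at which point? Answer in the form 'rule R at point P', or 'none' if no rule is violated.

rule 4 at point 10

Zone of each point (C = within 1σ̂, B = 1σ̂–2σ̂, A = 2σ̂–3σ̂, * = beyond 3σ̂; sign = side of CL): 1:+B, 2:-C, 3:+C, 4:+B, 5:+C, 6:+B, 7:+C, 8:+C, 9:+B, 10:+B, 11:-C
Rule 4 (eight consecutive points on the same side of the centre line) is satisfied at point 10.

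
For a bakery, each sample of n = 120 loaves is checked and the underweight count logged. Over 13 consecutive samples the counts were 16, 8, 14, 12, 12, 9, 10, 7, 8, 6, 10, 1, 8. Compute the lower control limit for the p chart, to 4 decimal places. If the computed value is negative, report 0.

p̄ = Σdᵢ / (k·n) = 121 / (13 × 120) = 0.07756
LCL = p̄ − 3·√(p̄(1−p̄)/n) = 0.07756 − 3 × 0.02442 = 0.00431

0.0043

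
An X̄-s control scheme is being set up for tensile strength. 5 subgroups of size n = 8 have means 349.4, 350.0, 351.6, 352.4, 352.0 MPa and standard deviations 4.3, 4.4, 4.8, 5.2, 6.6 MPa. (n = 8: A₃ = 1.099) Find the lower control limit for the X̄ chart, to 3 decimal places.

X̄̄ = (349.4 + 350.0 + 351.6 + 352.4 + 352.0) / 5 = 351.0800
s̄ = (4.3 + 4.4 + 4.8 + 5.2 + 6.6) / 5 = 5.0600
LCL = X̄̄ − A₃·s̄ = 351.0800 − 1.099 × 5.0600 = 345.5191

345.519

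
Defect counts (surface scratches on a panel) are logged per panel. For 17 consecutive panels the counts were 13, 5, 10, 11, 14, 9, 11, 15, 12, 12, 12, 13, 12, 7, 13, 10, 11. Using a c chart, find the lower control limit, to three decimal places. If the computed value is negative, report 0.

c̄ = (13 + 5 + 10 + 11 + 14 + 9 + 11 + 15 + 12 + 12 + 12 + 13 + 12 + 7 + 13 + 10 + 11) / 17 = 190 / 17 = 11.1765
LCL = c̄ − 3√c̄ = 11.1765 − 3 × 3.3431 = 1.1471

1.147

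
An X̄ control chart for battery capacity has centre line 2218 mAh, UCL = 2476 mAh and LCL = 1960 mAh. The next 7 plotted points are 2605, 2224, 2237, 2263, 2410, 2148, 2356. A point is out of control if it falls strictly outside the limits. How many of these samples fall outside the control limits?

Compare each point to [1960, 2476]: sample 1 = 2605 > UCL.

1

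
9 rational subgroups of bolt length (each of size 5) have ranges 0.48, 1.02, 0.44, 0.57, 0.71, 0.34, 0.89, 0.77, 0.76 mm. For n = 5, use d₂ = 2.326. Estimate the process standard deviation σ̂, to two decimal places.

0.29

R̄ = (0.48 + 1.02 + 0.44 + 0.57 + 0.71 + 0.34 + 0.89 + 0.77 + 0.76) / 9 = 0.6644
σ̂ = R̄ / d₂ = 0.6644 / 2.326 = 0.2857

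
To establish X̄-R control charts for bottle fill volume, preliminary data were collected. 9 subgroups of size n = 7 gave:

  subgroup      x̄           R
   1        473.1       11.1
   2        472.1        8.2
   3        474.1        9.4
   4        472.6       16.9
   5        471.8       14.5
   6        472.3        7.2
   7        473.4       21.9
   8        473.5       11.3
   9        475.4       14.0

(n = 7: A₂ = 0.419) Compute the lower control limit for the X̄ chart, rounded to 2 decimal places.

467.81

X̄̄ = (473.1 + 472.1 + 474.1 + 472.6 + 471.8 + 472.3 + 473.4 + 473.5 + 475.4) / 9 = 4258.3000 / 9 = 473.1444
R̄ = (11.1 + 8.2 + 9.4 + 16.9 + 14.5 + 7.2 + 21.9 + 11.3 + 14.0) / 9 = 114.5000 / 9 = 12.7222
LCL = X̄̄ − A₂·R̄ = 473.1444 − 0.419 × 12.7222 = 467.8138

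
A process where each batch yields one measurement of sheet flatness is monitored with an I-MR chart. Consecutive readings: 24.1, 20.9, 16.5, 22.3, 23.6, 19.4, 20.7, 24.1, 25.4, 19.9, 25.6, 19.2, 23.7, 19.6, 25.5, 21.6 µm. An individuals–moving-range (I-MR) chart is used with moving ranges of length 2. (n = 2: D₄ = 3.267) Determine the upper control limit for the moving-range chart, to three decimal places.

Moving ranges: 3.2, 4.4, 5.8, 1.3, 4.2, 1.3, 3.4, 1.3, 5.5, 5.7, 6.4, 4.5, 4.1, 5.9, 3.9; M̄R̄ = 60.9000 / 15 = 4.0600
UCL_MR = D₄·M̄R̄ = 3.267 × 4.0600 = 13.2640

13.264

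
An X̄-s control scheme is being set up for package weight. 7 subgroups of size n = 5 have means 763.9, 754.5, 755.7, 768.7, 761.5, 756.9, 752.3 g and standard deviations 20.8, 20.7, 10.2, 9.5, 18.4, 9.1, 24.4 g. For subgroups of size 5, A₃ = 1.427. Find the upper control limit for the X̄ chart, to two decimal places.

X̄̄ = (763.9 + 754.5 + 755.7 + 768.7 + 761.5 + 756.9 + 752.3) / 7 = 759.0714
s̄ = (20.8 + 20.7 + 10.2 + 9.5 + 18.4 + 9.1 + 24.4) / 7 = 16.1571
UCL = X̄̄ + A₃·s̄ = 759.0714 + 1.427 × 16.1571 = 782.1277

782.13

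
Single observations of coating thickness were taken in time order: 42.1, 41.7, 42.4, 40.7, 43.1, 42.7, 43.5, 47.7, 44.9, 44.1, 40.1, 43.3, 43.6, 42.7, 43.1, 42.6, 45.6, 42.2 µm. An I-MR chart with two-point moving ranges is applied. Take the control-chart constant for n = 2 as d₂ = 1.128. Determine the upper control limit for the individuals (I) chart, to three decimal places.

47.794

X̄ = (42.1 + 41.7 + 42.4 + 40.7 + 43.1 + 42.7 + 43.5 + 47.7 + 44.9 + 44.1 + 40.1 + 43.3 + 43.6 + 42.7 + 43.1 + 42.6 + 45.6 + 42.2) / 18 = 43.1167
Moving ranges: 0.4, 0.7, 1.7, 2.4, 0.4, 0.8, 4.2, 2.8, 0.8, 4.0, 3.2, 0.3, 0.9, 0.4, 0.5, 3.0, 3.4; M̄R̄ = 29.9000 / 17 = 1.7588
UCL = X̄ + 3·M̄R̄/d₂ = 43.1167 + 3 × 1.7588 / 1.128 = 47.7944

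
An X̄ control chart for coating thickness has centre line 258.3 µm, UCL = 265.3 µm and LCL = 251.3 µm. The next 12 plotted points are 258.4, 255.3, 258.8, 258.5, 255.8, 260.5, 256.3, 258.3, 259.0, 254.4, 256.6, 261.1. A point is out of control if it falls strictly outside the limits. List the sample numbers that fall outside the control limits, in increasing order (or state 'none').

All 12 points lie within [251.3, 265.3].

none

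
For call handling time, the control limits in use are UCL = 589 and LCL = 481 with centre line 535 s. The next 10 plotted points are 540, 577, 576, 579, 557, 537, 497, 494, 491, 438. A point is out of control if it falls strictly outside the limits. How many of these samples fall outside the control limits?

Compare each point to [481, 589]: sample 10 = 438 < LCL.

1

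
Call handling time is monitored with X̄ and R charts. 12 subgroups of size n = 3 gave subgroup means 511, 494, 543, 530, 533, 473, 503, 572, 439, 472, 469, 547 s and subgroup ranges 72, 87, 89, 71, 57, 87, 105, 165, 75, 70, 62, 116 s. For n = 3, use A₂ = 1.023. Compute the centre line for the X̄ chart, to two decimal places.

507.17

X̄̄ = (511 + 494 + 543 + 530 + 533 + 473 + 503 + 572 + 439 + 472 + 469 + 547) / 12 = 6086.0000 / 12 = 507.1667
CL = X̄̄ = 507.1667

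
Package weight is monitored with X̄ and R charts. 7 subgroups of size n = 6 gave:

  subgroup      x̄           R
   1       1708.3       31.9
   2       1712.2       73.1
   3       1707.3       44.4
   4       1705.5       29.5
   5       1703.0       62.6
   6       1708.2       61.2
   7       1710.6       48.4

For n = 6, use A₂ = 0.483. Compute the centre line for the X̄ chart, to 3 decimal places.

1707.871

X̄̄ = (1708.3 + 1712.2 + 1707.3 + 1705.5 + 1703.0 + 1708.2 + 1710.6) / 7 = 11955.1000 / 7 = 1707.8714
CL = X̄̄ = 1707.8714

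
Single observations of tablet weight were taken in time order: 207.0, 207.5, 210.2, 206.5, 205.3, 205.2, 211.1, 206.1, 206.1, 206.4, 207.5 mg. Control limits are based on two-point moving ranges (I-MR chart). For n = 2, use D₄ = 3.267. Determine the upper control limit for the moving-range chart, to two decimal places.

6.70

Moving ranges: 0.5, 2.7, 3.7, 1.2, 0.1, 5.9, 5.0, 0.0, 0.3, 1.1; M̄R̄ = 20.5000 / 10 = 2.0500
UCL_MR = D₄·M̄R̄ = 3.267 × 2.0500 = 6.6973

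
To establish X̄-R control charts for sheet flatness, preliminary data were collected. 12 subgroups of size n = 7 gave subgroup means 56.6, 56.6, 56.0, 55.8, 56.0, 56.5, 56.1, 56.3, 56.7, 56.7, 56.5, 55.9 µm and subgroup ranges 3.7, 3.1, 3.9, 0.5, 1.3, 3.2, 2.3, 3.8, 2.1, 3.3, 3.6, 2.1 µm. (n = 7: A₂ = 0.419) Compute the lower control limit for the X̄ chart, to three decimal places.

55.160

X̄̄ = (56.6 + 56.6 + 56.0 + 55.8 + 56.0 + 56.5 + 56.1 + 56.3 + 56.7 + 56.7 + 56.5 + 55.9) / 12 = 675.7000 / 12 = 56.3083
R̄ = (3.7 + 3.1 + 3.9 + 0.5 + 1.3 + 3.2 + 2.3 + 3.8 + 2.1 + 3.3 + 3.6 + 2.1) / 12 = 32.9000 / 12 = 2.7417
LCL = X̄̄ − A₂·R̄ = 56.3083 − 0.419 × 2.7417 = 55.1596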